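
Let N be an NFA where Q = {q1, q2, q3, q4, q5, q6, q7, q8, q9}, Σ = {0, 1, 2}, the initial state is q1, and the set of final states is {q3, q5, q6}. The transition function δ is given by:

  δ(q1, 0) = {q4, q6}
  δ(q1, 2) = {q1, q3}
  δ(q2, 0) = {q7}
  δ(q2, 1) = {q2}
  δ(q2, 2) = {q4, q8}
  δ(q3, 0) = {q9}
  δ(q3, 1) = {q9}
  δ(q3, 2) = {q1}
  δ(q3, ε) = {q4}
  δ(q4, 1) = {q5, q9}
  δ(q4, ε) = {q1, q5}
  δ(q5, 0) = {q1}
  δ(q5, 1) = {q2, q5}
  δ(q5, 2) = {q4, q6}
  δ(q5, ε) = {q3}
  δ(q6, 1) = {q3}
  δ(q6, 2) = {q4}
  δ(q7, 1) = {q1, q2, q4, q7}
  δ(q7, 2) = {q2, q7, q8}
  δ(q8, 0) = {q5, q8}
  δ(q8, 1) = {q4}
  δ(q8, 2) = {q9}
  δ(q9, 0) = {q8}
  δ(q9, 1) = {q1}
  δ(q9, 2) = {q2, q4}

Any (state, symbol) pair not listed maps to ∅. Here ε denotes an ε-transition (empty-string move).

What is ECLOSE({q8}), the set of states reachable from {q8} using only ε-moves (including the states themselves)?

{q8}

Begin with {q8}.
No ε-moves leave this set, so the closure equals the set itself.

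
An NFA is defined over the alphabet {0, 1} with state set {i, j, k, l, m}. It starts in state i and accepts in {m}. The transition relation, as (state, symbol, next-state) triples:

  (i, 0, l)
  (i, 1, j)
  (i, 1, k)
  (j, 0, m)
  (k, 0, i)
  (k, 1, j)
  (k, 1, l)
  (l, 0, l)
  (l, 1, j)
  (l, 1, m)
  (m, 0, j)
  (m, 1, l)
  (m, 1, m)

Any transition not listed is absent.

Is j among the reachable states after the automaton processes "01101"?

Start in {i}.
Read '0': i→{l}; now {l}.
Read '1': l→{j, m}; now {j, m}.
Read '1': j→∅, m→{l, m}; now {l, m}.
Read '0': l→{l}, m→{j}; now {j, l}.
Read '1': j→∅, l→{j, m}; now {j, m}.
State j is in {j, m}.

Yes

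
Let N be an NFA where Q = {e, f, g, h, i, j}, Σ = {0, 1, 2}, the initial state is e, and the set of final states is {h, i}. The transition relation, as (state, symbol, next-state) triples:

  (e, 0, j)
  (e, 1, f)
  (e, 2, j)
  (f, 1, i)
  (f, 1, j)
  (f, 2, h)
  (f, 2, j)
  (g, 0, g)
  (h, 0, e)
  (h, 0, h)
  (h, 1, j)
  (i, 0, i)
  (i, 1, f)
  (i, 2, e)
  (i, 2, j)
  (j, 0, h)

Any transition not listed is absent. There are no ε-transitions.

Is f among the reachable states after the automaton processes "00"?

Start in {e}.
Read '0': {e} → {j}.
Read '0': {j} → {h}.
State f is not in {h}.

No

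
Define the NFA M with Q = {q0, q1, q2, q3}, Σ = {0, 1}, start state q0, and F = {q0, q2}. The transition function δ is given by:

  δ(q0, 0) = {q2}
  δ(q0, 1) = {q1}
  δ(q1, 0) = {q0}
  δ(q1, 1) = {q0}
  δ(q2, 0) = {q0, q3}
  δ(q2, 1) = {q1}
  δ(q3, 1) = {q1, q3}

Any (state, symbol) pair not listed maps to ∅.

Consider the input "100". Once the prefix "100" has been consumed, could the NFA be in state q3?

No

Start in {q0}.
Read '1': {q0} → {q1}.
Read '0': {q1} → {q0}.
Read '0': {q0} → {q2}.
State q3 is not in {q2}.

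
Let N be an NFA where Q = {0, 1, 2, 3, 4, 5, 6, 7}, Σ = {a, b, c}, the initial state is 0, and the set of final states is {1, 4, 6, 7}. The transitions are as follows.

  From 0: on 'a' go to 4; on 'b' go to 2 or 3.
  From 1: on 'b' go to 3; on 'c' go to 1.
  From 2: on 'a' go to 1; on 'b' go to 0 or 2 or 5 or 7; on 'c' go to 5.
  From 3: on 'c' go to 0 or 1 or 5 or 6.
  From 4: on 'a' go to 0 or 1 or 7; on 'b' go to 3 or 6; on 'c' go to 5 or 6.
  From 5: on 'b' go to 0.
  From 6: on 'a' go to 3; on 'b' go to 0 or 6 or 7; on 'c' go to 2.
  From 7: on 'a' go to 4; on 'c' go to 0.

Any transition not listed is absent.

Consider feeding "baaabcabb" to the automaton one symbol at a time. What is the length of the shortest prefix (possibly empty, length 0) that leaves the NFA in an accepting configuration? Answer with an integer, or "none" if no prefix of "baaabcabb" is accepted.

2

Start in {0}.
Read 'b': 0→{2, 3}; now {2, 3}.
Read 'a': 2→{1}, 3→∅; now {1}.
None of the earlier sets intersect F, but {1} does.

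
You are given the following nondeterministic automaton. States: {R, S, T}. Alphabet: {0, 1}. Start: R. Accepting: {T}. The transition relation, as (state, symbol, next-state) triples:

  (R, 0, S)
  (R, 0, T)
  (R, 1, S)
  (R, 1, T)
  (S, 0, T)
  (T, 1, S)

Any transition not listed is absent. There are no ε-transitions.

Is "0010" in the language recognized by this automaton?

Start in {R}.
Read '0': {R} → {S, T}.
Read '0': {S, T} → {T}.
Read '1': {T} → {S}.
Read '0': {S} → {T}.
The final set {T} contains the accepting state T.

Yes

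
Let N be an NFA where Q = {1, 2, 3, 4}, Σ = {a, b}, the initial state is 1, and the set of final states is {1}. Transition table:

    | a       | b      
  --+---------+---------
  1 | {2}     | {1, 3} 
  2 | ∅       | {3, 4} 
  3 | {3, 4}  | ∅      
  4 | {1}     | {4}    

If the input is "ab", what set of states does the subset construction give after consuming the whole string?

{3, 4}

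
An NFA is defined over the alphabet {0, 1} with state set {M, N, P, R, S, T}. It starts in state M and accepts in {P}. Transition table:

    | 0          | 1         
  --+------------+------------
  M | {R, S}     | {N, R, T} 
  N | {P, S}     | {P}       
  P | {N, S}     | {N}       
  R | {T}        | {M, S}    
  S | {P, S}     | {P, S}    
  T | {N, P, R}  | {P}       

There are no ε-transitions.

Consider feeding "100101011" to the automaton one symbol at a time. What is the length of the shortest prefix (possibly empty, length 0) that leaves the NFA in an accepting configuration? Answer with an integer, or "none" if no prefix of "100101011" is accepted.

2

Start in {M}.
Read '1': {M} → {N, R, T}.
Read '0': {N, R, T} → {N, P, R, S, T}.
None of the earlier sets intersect F, but {N, P, R, S, T} does.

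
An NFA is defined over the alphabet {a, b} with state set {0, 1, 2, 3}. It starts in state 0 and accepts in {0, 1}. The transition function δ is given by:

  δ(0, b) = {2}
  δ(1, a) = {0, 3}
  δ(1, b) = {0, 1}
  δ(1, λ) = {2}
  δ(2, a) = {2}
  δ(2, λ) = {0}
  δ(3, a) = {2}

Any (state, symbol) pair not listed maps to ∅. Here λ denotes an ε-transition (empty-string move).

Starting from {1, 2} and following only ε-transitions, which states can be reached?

Begin with {1, 2}.
ε-move 2 → 0; add 0.

{0, 1, 2}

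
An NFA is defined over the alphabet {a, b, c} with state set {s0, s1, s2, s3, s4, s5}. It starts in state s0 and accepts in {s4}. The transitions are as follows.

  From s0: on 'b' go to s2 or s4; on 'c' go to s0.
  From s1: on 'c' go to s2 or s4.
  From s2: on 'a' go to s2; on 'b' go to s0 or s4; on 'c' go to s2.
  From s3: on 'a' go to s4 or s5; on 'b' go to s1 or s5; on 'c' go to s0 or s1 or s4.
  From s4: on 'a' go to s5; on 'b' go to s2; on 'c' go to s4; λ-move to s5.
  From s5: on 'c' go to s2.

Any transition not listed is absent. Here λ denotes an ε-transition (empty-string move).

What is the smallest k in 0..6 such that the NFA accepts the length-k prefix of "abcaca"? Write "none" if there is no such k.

Start in {s0}.
Read 'a': s0→∅; now ∅.
The set is empty and remains empty for the remaining 5 symbols.
No reachable set along the way intersects F.

none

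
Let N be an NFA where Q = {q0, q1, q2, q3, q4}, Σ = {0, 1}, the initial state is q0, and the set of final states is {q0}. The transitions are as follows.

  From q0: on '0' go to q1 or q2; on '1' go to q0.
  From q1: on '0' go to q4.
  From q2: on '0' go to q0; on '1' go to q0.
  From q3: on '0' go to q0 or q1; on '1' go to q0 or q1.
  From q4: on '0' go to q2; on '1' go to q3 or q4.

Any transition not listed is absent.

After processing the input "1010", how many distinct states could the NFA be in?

Start in {q0}.
Read '1': q0→{q0}; now {q0}.
Read '0': q0→{q1, q2}; now {q1, q2}.
Read '1': q1→∅, q2→{q0}; now {q0}.
Read '0': q0→{q1, q2}; now {q1, q2}.
That set has 2 states.

2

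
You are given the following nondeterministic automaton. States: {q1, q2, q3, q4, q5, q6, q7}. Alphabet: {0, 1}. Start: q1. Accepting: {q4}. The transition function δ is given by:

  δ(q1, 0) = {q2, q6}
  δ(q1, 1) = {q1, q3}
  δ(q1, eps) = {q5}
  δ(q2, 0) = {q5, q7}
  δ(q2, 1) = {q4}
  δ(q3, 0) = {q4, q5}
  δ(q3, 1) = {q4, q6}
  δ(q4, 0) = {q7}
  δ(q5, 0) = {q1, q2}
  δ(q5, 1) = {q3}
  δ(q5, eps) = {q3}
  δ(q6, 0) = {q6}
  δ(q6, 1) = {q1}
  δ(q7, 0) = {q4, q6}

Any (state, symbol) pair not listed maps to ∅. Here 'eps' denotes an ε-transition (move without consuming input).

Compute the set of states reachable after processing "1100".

Start: ε-closure({q1}) = {q1, q3, q5}.
Read '1': {q1, q3, q5} → {q1, q3, q4, q5, q6}.
Read '1': {q1, q3, q4, q5, q6} → {q1, q3, q4, q5, q6}.
Read '0': {q1, q3, q4, q5, q6} → {q1, q2, q3, q4, q5, q6, q7}.
Read '0': {q1, q2, q3, q4, q5, q6, q7} → {q1, q2, q3, q4, q5, q6, q7}.

{q1, q2, q3, q4, q5, q6, q7}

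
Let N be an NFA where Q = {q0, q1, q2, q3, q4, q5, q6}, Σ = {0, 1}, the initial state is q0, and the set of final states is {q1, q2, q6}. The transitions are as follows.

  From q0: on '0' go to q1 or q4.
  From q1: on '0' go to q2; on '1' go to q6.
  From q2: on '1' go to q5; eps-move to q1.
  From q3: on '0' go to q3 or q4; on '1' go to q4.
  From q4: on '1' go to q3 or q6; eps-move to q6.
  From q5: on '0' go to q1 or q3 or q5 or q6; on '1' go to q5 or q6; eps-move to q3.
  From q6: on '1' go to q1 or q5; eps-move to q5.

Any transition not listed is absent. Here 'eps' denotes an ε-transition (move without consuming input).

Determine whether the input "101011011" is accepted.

No

Start in {q0}.
Read '1': {q0} → ∅.
The set is empty and remains empty for the remaining 8 symbols.
The final set ∅ contains no accepting state.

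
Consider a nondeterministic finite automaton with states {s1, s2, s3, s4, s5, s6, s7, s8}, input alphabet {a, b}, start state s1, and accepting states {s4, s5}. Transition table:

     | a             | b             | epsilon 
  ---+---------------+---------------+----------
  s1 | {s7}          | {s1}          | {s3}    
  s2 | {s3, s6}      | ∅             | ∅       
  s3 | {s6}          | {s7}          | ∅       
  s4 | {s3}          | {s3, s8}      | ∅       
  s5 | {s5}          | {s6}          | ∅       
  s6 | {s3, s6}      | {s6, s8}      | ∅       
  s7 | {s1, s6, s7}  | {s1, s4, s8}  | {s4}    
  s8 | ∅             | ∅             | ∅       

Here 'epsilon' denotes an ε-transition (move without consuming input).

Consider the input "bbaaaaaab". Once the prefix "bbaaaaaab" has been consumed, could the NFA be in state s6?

Yes

Start: ε-closure({s1}) = {s1, s3}.
Read 'b': s1→{s1}, s3→{s7}; union {s1, s7}; ε-closure = {s1, s3, s4, s7}.
Read 'b': s1→{s1}, s3→{s7}, s4→{s3, s8}, s7→{s1, s4, s8}; now {s1, s3, s4, s7, s8}.
Read 'a': s1→{s7}, s3→{s6}, s4→{s3}, s7→{s1, s6, s7}, s8→∅; union {s1, s3, s6, s7}; ε-closure = {s1, s3, s4, s6, s7}.
Read 'a': s1→{s7}, s3→{s6}, s4→{s3}, s6→{s3, s6}, s7→{s1, s6, s7}; union {s1, s3, s6, s7}; ε-closure = {s1, s3, s4, s6, s7}.
Read 'a': s1→{s7}, s3→{s6}, s4→{s3}, s6→{s3, s6}, s7→{s1, s6, s7}; union {s1, s3, s6, s7}; ε-closure = {s1, s3, s4, s6, s7}.
Read 'a': s1→{s7}, s3→{s6}, s4→{s3}, s6→{s3, s6}, s7→{s1, s6, s7}; union {s1, s3, s6, s7}; ε-closure = {s1, s3, s4, s6, s7}.
Read 'a': s1→{s7}, s3→{s6}, s4→{s3}, s6→{s3, s6}, s7→{s1, s6, s7}; union {s1, s3, s6, s7}; ε-closure = {s1, s3, s4, s6, s7}.
Read 'a': s1→{s7}, s3→{s6}, s4→{s3}, s6→{s3, s6}, s7→{s1, s6, s7}; union {s1, s3, s6, s7}; ε-closure = {s1, s3, s4, s6, s7}.
Read 'b': s1→{s1}, s3→{s7}, s4→{s3, s8}, s6→{s6, s8}, s7→{s1, s4, s8}; now {s1, s3, s4, s6, s7, s8}.
State s6 is in {s1, s3, s4, s6, s7, s8}.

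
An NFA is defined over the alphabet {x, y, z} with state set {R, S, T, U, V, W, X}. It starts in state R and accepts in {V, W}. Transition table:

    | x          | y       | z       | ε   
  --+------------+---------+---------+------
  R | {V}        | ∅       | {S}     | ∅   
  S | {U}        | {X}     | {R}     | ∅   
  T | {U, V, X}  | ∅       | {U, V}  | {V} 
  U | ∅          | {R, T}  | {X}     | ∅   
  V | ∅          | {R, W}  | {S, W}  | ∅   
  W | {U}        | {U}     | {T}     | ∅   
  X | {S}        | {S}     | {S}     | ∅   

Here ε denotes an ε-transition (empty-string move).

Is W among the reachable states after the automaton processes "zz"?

No

Start in {R}.
Read 'z': R→{S}; now {S}.
Read 'z': S→{R}; now {R}.
State W is not in {R}.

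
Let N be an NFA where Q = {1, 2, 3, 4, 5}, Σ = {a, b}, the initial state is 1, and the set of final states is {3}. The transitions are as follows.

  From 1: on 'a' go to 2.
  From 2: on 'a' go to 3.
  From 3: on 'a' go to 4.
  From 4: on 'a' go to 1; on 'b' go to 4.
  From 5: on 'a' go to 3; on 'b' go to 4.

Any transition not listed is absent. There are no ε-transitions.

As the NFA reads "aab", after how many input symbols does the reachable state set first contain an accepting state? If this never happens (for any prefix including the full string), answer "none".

Start in {1}.
Read 'a': {1} → {2}.
Read 'a': {2} → {3}.
None of the earlier sets intersect F, but {3} does.

2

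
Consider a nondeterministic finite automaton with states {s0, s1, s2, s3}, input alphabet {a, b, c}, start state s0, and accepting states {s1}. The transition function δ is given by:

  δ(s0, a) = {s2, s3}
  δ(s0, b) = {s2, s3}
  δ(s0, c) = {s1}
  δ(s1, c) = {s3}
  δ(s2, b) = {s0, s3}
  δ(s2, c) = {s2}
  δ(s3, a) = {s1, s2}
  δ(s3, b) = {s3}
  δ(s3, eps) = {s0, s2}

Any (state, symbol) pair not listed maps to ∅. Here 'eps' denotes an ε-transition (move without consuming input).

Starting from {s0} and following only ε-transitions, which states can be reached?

{s0}

Begin with {s0}.
No ε-moves leave this set, so the closure equals the set itself.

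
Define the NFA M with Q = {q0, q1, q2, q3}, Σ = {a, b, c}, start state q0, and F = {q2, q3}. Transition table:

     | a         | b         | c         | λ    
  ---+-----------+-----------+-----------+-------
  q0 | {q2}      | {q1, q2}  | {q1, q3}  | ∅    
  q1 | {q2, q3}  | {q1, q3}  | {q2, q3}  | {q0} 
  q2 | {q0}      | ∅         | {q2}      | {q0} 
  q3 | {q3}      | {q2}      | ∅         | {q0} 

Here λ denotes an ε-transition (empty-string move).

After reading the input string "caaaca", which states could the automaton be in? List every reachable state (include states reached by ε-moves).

Start in {q0}.
Read 'c': q0→{q1, q3}; union {q1, q3}; ε-closure = {q0, q1, q3}.
Read 'a': q0→{q2}, q1→{q2, q3}, q3→{q3}; union {q2, q3}; ε-closure = {q0, q2, q3}.
Read 'a': q0→{q2}, q2→{q0}, q3→{q3}; now {q0, q2, q3}.
Read 'a': q0→{q2}, q2→{q0}, q3→{q3}; now {q0, q2, q3}.
Read 'c': q0→{q1, q3}, q2→{q2}, q3→∅; union {q1, q2, q3}; ε-closure = {q0, q1, q2, q3}.
Read 'a': q0→{q2}, q1→{q2, q3}, q2→{q0}, q3→{q3}; now {q0, q2, q3}.

{q0, q2, q3}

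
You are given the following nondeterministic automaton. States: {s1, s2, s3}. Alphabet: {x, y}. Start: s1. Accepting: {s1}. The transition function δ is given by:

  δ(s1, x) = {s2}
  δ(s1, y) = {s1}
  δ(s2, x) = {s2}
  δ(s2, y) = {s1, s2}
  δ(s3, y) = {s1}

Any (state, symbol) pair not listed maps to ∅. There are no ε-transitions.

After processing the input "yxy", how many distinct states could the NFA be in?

Start in {s1}.
Read 'y': s1→{s1}; now {s1}.
Read 'x': s1→{s2}; now {s2}.
Read 'y': s2→{s1, s2}; now {s1, s2}.
That set has 2 states.

2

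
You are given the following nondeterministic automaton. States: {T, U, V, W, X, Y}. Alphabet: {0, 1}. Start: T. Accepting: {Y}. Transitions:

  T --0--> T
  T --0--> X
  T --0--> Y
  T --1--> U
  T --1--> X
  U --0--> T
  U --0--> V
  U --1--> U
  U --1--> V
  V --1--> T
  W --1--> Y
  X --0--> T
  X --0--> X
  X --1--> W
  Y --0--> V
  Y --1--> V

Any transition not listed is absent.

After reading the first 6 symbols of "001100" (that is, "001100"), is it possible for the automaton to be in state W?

No

Start in {T}.
Read '0': {T} → {T, X, Y}.
Read '0': {T, X, Y} → {T, V, X, Y}.
Read '1': {T, V, X, Y} → {T, U, V, W, X}.
Read '1': {T, U, V, W, X} → {T, U, V, W, X, Y}.
Read '0': {T, U, V, W, X, Y} → {T, V, X, Y}.
Read '0': {T, V, X, Y} → {T, V, X, Y}.
State W is not in {T, V, X, Y}.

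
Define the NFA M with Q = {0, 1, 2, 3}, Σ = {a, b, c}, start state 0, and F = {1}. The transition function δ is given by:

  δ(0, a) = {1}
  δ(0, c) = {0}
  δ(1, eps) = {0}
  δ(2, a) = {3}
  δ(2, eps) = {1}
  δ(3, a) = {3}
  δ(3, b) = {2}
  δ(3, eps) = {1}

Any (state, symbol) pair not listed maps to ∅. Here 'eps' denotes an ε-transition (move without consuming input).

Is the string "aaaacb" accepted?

No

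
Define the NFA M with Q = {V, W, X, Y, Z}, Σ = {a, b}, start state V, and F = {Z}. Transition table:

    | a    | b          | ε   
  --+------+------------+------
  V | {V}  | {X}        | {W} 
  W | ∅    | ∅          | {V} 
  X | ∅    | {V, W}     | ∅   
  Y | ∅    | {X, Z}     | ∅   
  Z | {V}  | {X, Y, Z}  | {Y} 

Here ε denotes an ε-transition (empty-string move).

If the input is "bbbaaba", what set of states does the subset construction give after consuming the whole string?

Start: ε-closure({V}) = {V, W}.
Read 'b': V→{X}, W→∅; now {X}.
Read 'b': X→{V, W}; now {V, W}.
Read 'b': V→{X}, W→∅; now {X}.
Read 'a': X→∅; now ∅.
The set is empty and remains empty for the remaining 3 symbols.

∅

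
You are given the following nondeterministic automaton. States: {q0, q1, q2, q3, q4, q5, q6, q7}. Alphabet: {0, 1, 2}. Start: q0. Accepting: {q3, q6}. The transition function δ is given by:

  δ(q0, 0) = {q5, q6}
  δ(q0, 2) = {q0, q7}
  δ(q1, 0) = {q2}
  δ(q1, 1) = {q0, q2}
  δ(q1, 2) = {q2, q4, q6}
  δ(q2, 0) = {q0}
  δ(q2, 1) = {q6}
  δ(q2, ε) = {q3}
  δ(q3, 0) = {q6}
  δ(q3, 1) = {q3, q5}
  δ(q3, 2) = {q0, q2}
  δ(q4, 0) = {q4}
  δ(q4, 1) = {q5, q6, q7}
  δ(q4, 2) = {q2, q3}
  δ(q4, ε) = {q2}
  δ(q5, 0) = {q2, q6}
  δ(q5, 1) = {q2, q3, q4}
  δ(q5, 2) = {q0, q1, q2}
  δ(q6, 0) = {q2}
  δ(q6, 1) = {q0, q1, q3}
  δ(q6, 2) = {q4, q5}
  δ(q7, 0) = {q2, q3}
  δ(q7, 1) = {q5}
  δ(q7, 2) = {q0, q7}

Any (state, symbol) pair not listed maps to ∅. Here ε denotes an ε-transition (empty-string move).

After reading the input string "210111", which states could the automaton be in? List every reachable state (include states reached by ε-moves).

{q0, q2, q3, q4, q5, q6, q7}

Start in {q0}.
Read '2': {q0} → {q0, q7}.
Read '1': {q0, q7} → {q5}.
Read '0': {q5} → {q2, q3, q6}.
Read '1': {q2, q3, q6} → {q0, q1, q3, q5, q6}.
Read '1': {q0, q1, q3, q5, q6} → {q0, q1, q2, q3, q4, q5}.
Read '1': {q0, q1, q2, q3, q4, q5} → {q0, q2, q3, q4, q5, q6, q7}.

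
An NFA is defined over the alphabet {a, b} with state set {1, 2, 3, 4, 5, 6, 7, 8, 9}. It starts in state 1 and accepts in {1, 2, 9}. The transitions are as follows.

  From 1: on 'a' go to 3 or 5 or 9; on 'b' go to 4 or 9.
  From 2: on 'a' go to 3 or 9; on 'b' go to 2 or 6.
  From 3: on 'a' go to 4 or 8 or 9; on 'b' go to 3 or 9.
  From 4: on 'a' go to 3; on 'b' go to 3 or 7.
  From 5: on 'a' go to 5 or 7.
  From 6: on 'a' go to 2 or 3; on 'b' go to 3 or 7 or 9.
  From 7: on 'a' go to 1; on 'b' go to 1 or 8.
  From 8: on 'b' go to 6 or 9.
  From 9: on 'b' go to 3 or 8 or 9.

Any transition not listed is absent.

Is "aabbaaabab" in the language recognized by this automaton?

Yes

Start in {1}.
Read 'a': {1} → {3, 5, 9}.
Read 'a': {3, 5, 9} → {4, 5, 7, 8, 9}.
Read 'b': {4, 5, 7, 8, 9} → {1, 3, 6, 7, 8, 9}.
Read 'b': {1, 3, 6, 7, 8, 9} → {1, 3, 4, 6, 7, 8, 9}.
Read 'a': {1, 3, 4, 6, 7, 8, 9} → {1, 2, 3, 4, 5, 8, 9}.
Read 'a': {1, 2, 3, 4, 5, 8, 9} → {3, 4, 5, 7, 8, 9}.
Read 'a': {3, 4, 5, 7, 8, 9} → {1, 3, 4, 5, 7, 8, 9}.
Read 'b': {1, 3, 4, 5, 7, 8, 9} → {1, 3, 4, 6, 7, 8, 9}.
Read 'a': {1, 3, 4, 6, 7, 8, 9} → {1, 2, 3, 4, 5, 8, 9}.
Read 'b': {1, 2, 3, 4, 5, 8, 9} → {2, 3, 4, 6, 7, 8, 9}.
The final set {2, 3, 4, 6, 7, 8, 9} contains the accepting states 2, 9.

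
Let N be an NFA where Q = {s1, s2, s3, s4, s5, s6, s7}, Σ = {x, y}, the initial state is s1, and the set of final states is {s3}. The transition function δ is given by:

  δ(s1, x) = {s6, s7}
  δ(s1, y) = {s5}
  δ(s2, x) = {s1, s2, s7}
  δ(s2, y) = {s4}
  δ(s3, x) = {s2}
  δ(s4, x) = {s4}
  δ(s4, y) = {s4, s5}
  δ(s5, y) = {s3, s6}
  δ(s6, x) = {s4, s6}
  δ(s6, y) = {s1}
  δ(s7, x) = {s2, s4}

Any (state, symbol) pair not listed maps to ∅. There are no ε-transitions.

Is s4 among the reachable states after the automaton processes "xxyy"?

Start in {s1}.
Read 'x': {s1} → {s6, s7}.
Read 'x': {s6, s7} → {s2, s4, s6}.
Read 'y': {s2, s4, s6} → {s1, s4, s5}.
Read 'y': {s1, s4, s5} → {s3, s4, s5, s6}.
State s4 is in {s3, s4, s5, s6}.

Yes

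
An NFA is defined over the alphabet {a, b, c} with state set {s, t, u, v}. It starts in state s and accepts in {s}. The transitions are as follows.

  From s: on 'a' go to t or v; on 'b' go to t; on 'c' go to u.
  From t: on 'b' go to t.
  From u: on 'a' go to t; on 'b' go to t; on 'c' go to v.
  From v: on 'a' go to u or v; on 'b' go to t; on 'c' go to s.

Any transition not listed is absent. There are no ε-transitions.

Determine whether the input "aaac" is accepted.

Yes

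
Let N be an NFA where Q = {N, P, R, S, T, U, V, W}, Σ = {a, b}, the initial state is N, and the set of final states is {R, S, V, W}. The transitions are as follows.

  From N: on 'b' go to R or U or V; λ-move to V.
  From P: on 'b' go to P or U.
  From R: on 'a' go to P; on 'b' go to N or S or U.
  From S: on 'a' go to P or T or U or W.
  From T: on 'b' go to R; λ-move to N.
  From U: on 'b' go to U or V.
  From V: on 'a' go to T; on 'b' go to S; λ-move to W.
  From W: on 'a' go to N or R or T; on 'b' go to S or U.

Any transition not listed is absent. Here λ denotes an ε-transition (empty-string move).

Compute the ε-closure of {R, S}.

{R, S}

Begin with {R, S}.
No ε-moves leave this set, so the closure equals the set itself.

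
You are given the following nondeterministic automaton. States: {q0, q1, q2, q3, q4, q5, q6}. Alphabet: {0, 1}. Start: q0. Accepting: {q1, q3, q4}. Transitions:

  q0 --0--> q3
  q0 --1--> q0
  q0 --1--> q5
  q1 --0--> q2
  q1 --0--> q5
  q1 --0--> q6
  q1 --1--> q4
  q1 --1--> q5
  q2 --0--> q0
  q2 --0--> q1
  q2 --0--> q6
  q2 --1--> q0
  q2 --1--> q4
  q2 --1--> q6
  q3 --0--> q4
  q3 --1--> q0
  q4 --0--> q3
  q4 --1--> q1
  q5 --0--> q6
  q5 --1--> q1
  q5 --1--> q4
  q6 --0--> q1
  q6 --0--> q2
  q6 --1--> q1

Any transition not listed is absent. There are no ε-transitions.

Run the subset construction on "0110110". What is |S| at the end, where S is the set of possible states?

2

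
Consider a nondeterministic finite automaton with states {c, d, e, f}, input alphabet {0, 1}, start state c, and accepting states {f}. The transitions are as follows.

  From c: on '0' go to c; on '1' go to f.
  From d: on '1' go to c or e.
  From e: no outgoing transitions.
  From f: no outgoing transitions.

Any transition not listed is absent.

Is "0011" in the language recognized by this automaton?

No

Start in {c}.
Read '0': c→{c}; now {c}.
Read '0': c→{c}; now {c}.
Read '1': c→{f}; now {f}.
Read '1': f→∅; now ∅.
The final set ∅ contains no accepting state.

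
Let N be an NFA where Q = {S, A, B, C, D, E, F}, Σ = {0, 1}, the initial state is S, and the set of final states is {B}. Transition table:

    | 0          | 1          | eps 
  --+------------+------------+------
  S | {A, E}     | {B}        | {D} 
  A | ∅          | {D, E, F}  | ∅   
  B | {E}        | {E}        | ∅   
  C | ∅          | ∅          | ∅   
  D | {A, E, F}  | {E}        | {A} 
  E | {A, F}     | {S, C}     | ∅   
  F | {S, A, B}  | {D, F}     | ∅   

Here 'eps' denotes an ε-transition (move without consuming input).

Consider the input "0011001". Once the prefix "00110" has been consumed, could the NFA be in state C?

Start: ε-closure({S}) = {S, A, D}.
Read '0': S→{A, E}, A→∅, D→{A, E, F}; now {A, E, F}.
Read '0': A→∅, E→{A, F}, F→{S, A, B}; union {S, A, B, F}; ε-closure = {S, A, B, D, F}.
Read '1': S→{B}, A→{D, E, F}, B→{E}, D→{E}, F→{D, F}; union {B, D, E, F}; ε-closure = {A, B, D, E, F}.
Read '1': A→{D, E, F}, B→{E}, D→{E}, E→{S, C}, F→{D, F}; union {S, C, D, E, F}; ε-closure = {S, A, C, D, E, F}.
Read '0': S→{A, E}, A→∅, C→∅, D→{A, E, F}, E→{A, F}, F→{S, A, B}; union {S, A, B, E, F}; ε-closure = {S, A, B, D, E, F}.
State C is not in {S, A, B, D, E, F}.

No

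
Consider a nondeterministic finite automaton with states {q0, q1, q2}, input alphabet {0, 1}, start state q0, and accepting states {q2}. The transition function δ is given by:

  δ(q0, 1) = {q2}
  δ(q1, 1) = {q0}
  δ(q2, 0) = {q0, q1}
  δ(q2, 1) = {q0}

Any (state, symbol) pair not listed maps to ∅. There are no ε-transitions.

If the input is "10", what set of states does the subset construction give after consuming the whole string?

{q0, q1}

Start in {q0}.
Read '1': q0→{q2}; now {q2}.
Read '0': q2→{q0, q1}; now {q0, q1}.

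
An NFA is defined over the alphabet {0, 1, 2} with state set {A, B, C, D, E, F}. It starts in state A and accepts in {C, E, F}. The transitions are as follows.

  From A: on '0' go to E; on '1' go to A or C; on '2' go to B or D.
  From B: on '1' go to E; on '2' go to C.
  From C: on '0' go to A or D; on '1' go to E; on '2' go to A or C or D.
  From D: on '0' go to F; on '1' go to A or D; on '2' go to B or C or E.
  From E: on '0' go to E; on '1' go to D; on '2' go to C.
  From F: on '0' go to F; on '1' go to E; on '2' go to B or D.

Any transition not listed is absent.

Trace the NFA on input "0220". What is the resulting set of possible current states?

Start in {A}.
Read '0': A→{E}; now {E}.
Read '2': E→{C}; now {C}.
Read '2': C→{A, C, D}; now {A, C, D}.
Read '0': A→{E}, C→{A, D}, D→{F}; now {A, D, E, F}.

{A, D, E, F}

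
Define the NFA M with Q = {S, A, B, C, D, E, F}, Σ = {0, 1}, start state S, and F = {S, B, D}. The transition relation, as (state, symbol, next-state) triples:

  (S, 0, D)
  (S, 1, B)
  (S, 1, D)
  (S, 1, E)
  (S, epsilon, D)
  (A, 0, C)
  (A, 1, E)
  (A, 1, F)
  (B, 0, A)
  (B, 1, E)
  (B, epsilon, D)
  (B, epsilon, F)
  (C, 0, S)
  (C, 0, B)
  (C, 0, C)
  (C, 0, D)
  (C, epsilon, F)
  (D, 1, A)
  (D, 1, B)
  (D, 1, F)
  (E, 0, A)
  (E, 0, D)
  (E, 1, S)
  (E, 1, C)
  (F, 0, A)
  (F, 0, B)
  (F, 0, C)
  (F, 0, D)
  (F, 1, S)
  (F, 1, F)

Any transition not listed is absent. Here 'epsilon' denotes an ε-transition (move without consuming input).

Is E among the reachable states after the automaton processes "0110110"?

No

Start: ε-closure({S}) = {S, D}.
Read '0': {S, D} → {D}.
Read '1': {D} → {A, B, D, F}.
Read '1': {A, B, D, F} → {S, A, B, D, E, F}.
Read '0': {S, A, B, D, E, F} → {A, B, C, D, F}.
Read '1': {A, B, C, D, F} → {S, A, B, D, E, F}.
Read '1': {S, A, B, D, E, F} → {S, A, B, C, D, E, F}.
Read '0': {S, A, B, C, D, E, F} → {S, A, B, C, D, F}.
State E is not in {S, A, B, C, D, F}.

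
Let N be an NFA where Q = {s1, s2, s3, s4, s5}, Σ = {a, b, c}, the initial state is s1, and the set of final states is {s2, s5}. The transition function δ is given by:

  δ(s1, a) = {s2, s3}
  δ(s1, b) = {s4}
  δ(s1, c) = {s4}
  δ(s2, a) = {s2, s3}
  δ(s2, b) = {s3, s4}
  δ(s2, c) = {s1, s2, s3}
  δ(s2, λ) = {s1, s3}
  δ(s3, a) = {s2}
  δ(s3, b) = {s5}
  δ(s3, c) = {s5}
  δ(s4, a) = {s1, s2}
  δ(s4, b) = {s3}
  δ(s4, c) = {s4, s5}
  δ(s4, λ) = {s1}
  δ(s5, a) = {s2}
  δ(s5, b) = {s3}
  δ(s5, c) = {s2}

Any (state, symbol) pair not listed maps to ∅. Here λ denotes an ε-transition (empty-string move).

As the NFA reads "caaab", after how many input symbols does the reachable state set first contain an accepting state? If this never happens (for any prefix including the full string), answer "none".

Start in {s1}.
Read 'c': s1→{s4}; union {s4}; ε-closure = {s1, s4}.
Read 'a': s1→{s2, s3}, s4→{s1, s2}; now {s1, s2, s3}.
None of the earlier sets intersect F, but {s1, s2, s3} does.

2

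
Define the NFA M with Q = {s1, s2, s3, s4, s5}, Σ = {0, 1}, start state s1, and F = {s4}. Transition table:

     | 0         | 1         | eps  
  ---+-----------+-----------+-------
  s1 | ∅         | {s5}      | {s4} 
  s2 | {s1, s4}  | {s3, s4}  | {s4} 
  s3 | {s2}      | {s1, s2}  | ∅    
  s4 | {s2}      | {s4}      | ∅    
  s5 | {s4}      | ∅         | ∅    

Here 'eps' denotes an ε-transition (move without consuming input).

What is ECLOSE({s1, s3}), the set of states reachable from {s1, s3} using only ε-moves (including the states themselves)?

{s1, s3, s4}

Begin with {s1, s3}.
ε-move s1 → s4; add s4.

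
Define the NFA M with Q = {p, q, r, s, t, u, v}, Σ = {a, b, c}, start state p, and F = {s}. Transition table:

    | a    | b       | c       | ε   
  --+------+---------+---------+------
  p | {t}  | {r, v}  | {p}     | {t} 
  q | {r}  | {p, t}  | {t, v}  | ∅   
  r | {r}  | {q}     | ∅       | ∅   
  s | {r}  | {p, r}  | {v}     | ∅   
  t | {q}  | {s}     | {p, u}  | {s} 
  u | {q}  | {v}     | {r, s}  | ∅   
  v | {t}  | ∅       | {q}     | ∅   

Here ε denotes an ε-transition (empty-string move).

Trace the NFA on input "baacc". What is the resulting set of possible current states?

{p, q, s, t, u, v}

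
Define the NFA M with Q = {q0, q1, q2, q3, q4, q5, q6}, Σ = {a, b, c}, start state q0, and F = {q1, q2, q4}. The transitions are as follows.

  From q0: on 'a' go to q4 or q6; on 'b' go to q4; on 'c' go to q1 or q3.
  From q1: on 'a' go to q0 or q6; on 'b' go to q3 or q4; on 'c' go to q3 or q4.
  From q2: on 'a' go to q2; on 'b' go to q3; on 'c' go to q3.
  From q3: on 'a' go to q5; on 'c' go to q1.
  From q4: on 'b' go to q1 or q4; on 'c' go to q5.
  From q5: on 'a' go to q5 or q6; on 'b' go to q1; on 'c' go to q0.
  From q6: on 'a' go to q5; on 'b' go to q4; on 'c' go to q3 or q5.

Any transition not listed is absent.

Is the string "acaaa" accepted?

Start in {q0}.
Read 'a': q0→{q4, q6}; now {q4, q6}.
Read 'c': q4→{q5}, q6→{q3, q5}; now {q3, q5}.
Read 'a': q3→{q5}, q5→{q5, q6}; now {q5, q6}.
Read 'a': q5→{q5, q6}, q6→{q5}; now {q5, q6}.
Read 'a': q5→{q5, q6}, q6→{q5}; now {q5, q6}.
The final set {q5, q6} contains no accepting state.

No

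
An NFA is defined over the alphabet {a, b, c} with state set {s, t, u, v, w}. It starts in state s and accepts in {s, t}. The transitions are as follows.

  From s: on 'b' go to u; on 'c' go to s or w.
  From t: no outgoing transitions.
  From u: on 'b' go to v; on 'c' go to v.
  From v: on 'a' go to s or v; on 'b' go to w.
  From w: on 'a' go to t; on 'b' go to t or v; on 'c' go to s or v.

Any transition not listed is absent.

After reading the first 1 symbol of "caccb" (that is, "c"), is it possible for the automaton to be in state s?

Start in {s}.
Read 'c': {s} → {s, w}.
State s is in {s, w}.

Yes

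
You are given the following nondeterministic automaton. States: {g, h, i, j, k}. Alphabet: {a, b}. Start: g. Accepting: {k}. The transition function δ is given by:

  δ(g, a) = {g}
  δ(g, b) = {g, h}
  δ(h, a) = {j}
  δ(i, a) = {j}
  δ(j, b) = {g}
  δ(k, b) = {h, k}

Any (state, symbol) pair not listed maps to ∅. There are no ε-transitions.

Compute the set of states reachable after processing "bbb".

{g, h}

Start in {g}.
Read 'b': {g} → {g, h}.
Read 'b': {g, h} → {g, h}.
Read 'b': {g, h} → {g, h}.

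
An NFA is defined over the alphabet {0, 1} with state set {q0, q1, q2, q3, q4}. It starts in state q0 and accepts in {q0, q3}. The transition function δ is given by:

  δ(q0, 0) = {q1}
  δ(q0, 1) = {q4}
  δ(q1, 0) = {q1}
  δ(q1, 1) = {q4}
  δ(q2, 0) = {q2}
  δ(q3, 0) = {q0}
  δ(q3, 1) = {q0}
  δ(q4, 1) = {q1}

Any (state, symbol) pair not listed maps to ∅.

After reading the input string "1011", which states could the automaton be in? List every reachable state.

∅

Start in {q0}.
Read '1': q0→{q4}; now {q4}.
Read '0': q4→∅; now ∅.
The set is empty and remains empty for the remaining 2 symbols.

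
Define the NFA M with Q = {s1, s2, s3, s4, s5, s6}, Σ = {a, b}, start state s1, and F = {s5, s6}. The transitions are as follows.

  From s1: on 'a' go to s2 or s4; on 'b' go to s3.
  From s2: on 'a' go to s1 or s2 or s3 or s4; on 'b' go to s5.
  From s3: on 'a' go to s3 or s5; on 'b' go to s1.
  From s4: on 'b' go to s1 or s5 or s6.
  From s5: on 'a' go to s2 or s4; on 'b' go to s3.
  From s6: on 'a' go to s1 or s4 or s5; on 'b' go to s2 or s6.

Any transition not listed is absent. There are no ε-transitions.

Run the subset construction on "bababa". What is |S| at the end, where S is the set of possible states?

Start in {s1}.
Read 'b': s1→{s3}; now {s3}.
Read 'a': s3→{s3, s5}; now {s3, s5}.
Read 'b': s3→{s1}, s5→{s3}; now {s1, s3}.
Read 'a': s1→{s2, s4}, s3→{s3, s5}; now {s2, s3, s4, s5}.
Read 'b': s2→{s5}, s3→{s1}, s4→{s1, s5, s6}, s5→{s3}; now {s1, s3, s5, s6}.
Read 'a': s1→{s2, s4}, s3→{s3, s5}, s5→{s2, s4}, s6→{s1, s4, s5}; now {s1, s2, s3, s4, s5}.
That set has 5 states.

5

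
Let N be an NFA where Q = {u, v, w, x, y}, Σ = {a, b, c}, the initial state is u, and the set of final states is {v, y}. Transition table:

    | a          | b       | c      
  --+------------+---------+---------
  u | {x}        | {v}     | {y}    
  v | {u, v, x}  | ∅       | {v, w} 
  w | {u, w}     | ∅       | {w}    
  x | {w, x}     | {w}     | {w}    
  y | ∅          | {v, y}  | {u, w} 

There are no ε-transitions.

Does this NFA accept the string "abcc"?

No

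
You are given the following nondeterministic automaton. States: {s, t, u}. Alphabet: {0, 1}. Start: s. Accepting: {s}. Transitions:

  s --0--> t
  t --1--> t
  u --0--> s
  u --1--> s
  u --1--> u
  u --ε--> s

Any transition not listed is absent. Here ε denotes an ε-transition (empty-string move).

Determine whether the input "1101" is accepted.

Start in {s}.
Read '1': s→∅; now ∅.
The set is empty and remains empty for the remaining 3 symbols.
The final set ∅ contains no accepting state.

No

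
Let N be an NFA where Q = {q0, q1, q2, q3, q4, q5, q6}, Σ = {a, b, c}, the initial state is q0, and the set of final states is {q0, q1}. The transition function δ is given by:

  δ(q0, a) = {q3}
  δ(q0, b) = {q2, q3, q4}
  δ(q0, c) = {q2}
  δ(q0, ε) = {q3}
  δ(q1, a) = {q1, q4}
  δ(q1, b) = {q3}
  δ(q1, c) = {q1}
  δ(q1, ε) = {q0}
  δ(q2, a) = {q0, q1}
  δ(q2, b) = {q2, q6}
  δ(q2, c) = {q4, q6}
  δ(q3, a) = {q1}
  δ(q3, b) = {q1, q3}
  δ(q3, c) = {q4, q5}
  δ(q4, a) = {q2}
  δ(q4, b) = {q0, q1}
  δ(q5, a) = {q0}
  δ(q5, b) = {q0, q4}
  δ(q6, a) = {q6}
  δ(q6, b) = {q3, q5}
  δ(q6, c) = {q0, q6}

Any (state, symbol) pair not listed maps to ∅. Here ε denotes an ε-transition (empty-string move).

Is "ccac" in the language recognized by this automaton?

Start: ε-closure({q0}) = {q0, q3}.
Read 'c': {q0, q3} → {q2, q4, q5}.
Read 'c': {q2, q4, q5} → {q4, q6}.
Read 'a': {q4, q6} → {q2, q6}.
Read 'c': {q2, q6} → {q0, q3, q4, q6}.
The final set {q0, q3, q4, q6} contains the accepting state q0.

Yes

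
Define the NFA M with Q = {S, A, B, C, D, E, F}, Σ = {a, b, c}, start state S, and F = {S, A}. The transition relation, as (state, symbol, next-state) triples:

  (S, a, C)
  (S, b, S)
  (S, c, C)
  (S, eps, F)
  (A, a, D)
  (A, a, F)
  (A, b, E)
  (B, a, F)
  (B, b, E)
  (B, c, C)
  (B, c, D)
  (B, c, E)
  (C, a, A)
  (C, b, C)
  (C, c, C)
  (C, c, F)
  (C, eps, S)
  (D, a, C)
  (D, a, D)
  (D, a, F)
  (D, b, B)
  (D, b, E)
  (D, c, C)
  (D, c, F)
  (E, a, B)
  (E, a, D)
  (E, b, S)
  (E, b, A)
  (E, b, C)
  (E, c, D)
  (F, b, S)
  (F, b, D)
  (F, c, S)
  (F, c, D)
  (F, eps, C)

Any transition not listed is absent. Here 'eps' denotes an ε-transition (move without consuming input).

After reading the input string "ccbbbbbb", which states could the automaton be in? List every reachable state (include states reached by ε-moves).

{S, A, B, C, D, E, F}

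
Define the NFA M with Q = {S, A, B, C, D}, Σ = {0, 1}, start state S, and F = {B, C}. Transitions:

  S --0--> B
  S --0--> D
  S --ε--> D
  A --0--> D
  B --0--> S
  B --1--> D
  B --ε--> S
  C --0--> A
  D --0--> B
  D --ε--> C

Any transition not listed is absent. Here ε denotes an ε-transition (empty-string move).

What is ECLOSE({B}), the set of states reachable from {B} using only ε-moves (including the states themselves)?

{S, B, C, D}

Begin with {B}.
ε-move B → S; add S.
ε-move S → D; add D.
ε-move D → C; add C.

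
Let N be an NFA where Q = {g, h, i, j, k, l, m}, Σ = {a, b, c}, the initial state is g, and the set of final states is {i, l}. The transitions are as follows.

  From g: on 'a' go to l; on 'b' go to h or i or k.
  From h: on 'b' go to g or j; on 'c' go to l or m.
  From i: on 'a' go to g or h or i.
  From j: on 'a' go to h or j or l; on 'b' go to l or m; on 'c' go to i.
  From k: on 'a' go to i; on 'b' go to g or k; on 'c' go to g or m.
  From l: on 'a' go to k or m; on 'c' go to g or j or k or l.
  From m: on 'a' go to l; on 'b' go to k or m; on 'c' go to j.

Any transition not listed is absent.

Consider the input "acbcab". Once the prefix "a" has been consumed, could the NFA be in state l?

Start in {g}.
Read 'a': g→{l}; now {l}.
State l is in {l}.

Yes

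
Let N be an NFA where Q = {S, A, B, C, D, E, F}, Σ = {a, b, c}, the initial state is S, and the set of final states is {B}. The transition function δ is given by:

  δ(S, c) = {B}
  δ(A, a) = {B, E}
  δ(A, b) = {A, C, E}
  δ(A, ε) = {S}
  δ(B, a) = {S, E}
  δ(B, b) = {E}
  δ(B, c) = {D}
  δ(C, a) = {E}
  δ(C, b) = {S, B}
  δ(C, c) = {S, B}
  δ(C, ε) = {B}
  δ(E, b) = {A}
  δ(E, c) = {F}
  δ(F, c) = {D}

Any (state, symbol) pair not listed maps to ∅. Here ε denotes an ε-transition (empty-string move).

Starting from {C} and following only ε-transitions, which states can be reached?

Begin with {C}.
ε-move C → B; add B.

{B, C}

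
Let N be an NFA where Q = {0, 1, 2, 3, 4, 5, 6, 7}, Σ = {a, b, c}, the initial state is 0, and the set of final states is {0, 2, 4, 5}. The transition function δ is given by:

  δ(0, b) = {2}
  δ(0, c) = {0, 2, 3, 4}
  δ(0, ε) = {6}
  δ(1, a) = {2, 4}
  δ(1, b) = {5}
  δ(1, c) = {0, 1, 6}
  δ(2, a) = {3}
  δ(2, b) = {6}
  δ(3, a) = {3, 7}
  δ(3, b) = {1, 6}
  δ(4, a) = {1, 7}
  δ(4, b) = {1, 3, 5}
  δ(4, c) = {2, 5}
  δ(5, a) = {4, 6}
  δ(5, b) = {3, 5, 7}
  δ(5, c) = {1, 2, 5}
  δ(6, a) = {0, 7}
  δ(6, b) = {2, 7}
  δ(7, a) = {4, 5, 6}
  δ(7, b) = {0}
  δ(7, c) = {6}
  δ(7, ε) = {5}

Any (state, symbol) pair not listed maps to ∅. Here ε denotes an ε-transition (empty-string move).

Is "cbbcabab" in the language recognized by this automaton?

Yes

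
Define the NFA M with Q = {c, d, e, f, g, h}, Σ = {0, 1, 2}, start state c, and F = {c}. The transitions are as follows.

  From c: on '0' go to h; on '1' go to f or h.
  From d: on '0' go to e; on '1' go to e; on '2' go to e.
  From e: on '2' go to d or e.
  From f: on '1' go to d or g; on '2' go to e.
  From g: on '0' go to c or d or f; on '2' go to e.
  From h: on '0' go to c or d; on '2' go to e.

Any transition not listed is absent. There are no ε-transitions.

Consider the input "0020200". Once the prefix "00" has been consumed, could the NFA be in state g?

Start in {c}.
Read '0': {c} → {h}.
Read '0': {h} → {c, d}.
State g is not in {c, d}.

No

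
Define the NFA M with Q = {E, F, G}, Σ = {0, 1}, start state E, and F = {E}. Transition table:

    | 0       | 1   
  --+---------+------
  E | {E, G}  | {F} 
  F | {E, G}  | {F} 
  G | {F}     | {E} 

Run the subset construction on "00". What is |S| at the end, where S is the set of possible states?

Start in {E}.
Read '0': E→{E, G}; now {E, G}.
Read '0': E→{E, G}, G→{F}; now {E, F, G}.
That set has 3 states.

3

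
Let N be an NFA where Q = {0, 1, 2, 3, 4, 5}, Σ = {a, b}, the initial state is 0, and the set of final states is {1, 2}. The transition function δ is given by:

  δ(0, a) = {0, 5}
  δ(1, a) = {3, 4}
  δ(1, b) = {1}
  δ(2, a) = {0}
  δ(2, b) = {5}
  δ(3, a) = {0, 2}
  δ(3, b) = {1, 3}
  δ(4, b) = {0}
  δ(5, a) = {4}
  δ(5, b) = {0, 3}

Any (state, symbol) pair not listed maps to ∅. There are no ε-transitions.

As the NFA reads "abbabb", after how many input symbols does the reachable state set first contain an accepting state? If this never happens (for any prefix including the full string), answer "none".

3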